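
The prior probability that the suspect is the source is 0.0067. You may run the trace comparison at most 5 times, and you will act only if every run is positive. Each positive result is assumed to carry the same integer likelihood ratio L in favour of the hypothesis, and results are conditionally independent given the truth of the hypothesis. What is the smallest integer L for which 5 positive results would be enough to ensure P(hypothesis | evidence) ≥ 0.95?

5

Prior odds = 0.0067/0.9933 = 67/9933.
Target odds = 0.95/0.05 = 19.
Need L⁵ ≥ 19 ÷ (67/9933) = 188727/67.
4⁵ = 1024 < 188727/67 ≤ 3125 = 5⁵, so L = 5.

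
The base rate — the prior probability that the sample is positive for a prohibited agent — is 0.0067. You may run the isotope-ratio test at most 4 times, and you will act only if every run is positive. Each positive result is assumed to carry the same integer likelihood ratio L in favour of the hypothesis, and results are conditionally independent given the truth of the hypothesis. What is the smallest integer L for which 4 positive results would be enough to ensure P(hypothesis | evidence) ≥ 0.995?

14

Prior odds = 0.0067/0.9933 = 67/9933.
Target odds = 0.995/0.005 = 199.
Need L⁴ ≥ 199 ÷ (67/9933) = 1976667/67.
13⁴ = 28561 < 1976667/67 ≤ 38416 = 14⁴, so L = 14.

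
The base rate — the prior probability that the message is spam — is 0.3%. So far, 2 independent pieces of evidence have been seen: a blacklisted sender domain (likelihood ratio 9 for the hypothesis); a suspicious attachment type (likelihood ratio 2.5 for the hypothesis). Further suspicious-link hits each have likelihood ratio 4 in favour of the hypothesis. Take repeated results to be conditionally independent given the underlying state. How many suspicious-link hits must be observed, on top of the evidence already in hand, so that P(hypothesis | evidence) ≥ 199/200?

Prior odds = 0.003/0.997 = 3/997.
Combined Bayes factor of the evidence already in hand = 9 × 2.5 = 22.5.
Odds after that evidence = (3/997) × 22.5 = 135/1994.
Target odds = 0.995/0.005 = 199.
Need 4ⁿ ≥ 199 ÷ (135/1994) = 396806/135.
4⁵ = 1024 falls short of 396806/135 but 4⁶ = 4096 reaches it, so n = 6.

6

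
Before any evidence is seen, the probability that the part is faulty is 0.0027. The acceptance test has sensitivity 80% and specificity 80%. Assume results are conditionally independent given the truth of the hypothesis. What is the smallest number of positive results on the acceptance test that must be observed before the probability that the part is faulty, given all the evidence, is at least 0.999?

10

Prior odds: 0.0027 ÷ 0.9973 = 27/9973.
False-positive rate = 1 − 0.8 = 0.2; likelihood ratio of a positive = 0.8/0.2 = 4.
Target posterior odds = 0.999/0.001 = 999.
Need (27/9973) × 4ⁿ ≥ 999, i.e. 4ⁿ ≥ 369001.
4⁹ = 262144 falls short of 369001 but 4¹⁰ = 1048576 reaches it, so n = 10.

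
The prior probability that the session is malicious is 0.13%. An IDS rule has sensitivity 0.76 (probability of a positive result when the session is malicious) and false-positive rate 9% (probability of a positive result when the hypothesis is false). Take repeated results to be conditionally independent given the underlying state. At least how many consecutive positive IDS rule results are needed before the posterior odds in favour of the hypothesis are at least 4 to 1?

4

Prior odds: 0.0013 ÷ 0.9987 = 13/9987.
Likelihood ratio of a positive result = 0.76/0.09 = 76/9.
Target odds = 4.
Require (76/9)ⁿ ≥ 4 ÷ (13/9987) = 39948/13.
(76/9)³ = 438976/729 falls short of 39948/13 but (76/9)⁴ = 33362176/6561 reaches it, so n = 4.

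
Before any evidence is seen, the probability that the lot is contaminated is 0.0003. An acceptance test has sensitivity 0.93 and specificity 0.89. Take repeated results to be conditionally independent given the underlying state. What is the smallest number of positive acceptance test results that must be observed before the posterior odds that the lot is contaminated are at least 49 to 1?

Prior odds: 0.0003 ÷ 0.9997 = 3/9997.
False-positive rate = 1 − 0.89 = 0.11; likelihood ratio of a positive = 0.93/0.11 = 93/11.
Target odds = 49.
Need (3/9997) × (93/11)ⁿ ≥ 49, i.e. (93/11)ⁿ ≥ 489853/3.
(93/11)⁵ ≈43196.8 falls short of 489853/3 but (93/11)⁶ ≈365209 reaches it, so n = 6.

6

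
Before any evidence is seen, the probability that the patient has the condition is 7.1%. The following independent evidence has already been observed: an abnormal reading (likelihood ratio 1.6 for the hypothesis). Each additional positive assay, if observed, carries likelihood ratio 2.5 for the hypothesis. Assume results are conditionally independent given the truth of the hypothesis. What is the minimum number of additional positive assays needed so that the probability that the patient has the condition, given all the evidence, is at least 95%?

6

Prior odds = 0.071/0.929 = 71/929.
Bayes factor of the evidence already in hand = 1.6.
Odds after that evidence = (71/929) × 1.6 = 568/4645.
Target odds = 0.95/0.05 = 19.
Need 2.5ⁿ ≥ 19 ÷ (568/4645) = 88255/568.
2.5⁵ = 97.65625 falls short of 88255/568 but 2.5⁶ = 244.140625 reaches it, so n = 6.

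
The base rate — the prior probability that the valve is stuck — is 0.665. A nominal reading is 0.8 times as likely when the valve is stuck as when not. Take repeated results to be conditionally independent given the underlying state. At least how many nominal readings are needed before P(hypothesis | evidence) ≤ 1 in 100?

Prior odds: 0.665 ÷ 0.335 = 133/67.
Likelihood ratio per nominal reading = 0.8.
Target posterior odds = 0.01/0.99 = 1/99.
Need (133/67) × 0.8ⁿ ≤ 1/99, i.e. 0.8ⁿ ≤ 67/13167.
0.8²³ ≈0.00590296 is still above 67/13167 but 0.8²⁴ ≈0.00472237 is at or below it, so n = 24.

24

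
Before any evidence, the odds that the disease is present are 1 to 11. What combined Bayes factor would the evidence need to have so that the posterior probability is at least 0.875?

77

Prior odds = 1/11.
Target odds = 0.875/0.125 = 7.
Required Bayes factor = 7 ÷ (1/11) = 77.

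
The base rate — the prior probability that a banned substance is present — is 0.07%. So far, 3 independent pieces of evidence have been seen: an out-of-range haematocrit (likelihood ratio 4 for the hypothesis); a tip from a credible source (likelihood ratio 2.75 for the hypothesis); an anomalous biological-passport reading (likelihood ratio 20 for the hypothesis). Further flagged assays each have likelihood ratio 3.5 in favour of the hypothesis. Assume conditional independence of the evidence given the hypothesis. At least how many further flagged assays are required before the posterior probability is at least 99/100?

Prior odds = 0.0007/0.9993 = 7/9993.
Combined Bayes factor of the evidence already in hand = 4 × 2.75 × 20 = 220.
Odds after that evidence = (7/9993) × 220 = 1540/9993.
Target odds = 0.99/0.01 = 99.
Need 3.5ⁿ ≥ 99 ÷ (1540/9993) = 89937/140.
3.5⁵ = 525.21875 falls short of 89937/140 but 3.5⁶ = 1838.265625 reaches it, so n = 6.

6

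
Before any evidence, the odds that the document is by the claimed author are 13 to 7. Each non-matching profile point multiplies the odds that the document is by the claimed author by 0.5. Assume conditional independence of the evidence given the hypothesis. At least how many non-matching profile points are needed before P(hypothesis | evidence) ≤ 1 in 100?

8

Prior odds = 13/7.
Likelihood ratio per non-matching profile point = 0.5.
Target posterior odds = 0.01/0.99 = 1/99.
Require 0.5ⁿ ≤ 1/99 ÷ (13/7) = 7/1287.
0.5⁷ = 0.0078125 is still above 7/1287 but 0.5⁸ = 0.00390625 is at or below it, so n = 8.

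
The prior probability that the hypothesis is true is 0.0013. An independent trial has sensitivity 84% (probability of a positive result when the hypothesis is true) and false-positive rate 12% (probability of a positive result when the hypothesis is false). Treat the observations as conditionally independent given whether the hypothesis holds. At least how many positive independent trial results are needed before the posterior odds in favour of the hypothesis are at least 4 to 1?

5

Prior odds: 0.0013 ÷ 0.9987 = 13/9987.
Likelihood ratio of a positive result = 0.84/0.12 = 7.
Target odds = 4.
Need (13/9987) × 7ⁿ ≥ 4, i.e. 7ⁿ ≥ 39948/13.
7⁴ = 2401 falls short of 39948/13 but 7⁵ = 16807 reaches it, so n = 5.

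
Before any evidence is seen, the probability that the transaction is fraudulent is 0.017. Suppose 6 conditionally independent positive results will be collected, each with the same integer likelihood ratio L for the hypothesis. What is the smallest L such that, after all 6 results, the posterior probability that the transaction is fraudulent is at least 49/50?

4

Prior odds = 0.017/0.983 = 17/983.
Target odds = 0.98/0.02 = 49.
Need L⁶ ≥ 49 ÷ (17/983) = 48167/17.
3⁶ = 729 < 48167/17 ≤ 4096 = 4⁶, so L = 4.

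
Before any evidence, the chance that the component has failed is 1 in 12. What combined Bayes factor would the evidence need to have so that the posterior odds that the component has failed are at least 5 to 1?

Prior odds = (1/12)/(11/12) = 1/11.
Target odds = 5.
Required Bayes factor = 5 ÷ (1/11) = 55.

55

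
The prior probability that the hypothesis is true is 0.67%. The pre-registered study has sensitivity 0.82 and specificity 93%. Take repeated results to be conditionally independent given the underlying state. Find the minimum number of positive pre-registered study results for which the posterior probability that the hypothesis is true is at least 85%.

3

Prior odds = 0.0067/0.9933 = 67/9933.
False-positive rate = 1 − 0.93 = 0.07; likelihood ratio of a positive = 0.82/0.07 = 82/7.
Target posterior odds = 0.85/0.15 = 17/3.
Need (67/9933) × (82/7)ⁿ ≥ 17/3, i.e. (82/7)ⁿ ≥ 56287/67.
(82/7)² = 6724/49 falls short of 56287/67 but (82/7)³ = 551368/343 reaches it, so n = 3.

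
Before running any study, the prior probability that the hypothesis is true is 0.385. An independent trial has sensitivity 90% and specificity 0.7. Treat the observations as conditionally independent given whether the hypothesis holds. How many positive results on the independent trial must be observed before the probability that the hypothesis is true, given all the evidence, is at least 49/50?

4

Prior odds: 0.385 ÷ 0.615 = 77/123.
False-positive rate = 1 − 0.7 = 0.3; likelihood ratio of a positive = 0.9/0.3 = 3.
Target posterior odds = 0.98/0.02 = 49.
Need (77/123) × 3ⁿ ≥ 49, i.e. 3ⁿ ≥ 861/11.
3³ = 27 falls short of 861/11 but 3⁴ = 81 reaches it, so n = 4.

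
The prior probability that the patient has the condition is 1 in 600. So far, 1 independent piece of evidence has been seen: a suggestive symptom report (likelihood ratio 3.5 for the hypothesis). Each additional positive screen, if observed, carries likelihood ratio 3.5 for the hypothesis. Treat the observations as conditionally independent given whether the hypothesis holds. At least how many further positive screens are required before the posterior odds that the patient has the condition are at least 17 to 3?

Prior odds = (1/600)/(599/600) = 1/599.
Bayes factor of the evidence already in hand = 3.5.
Odds after that evidence = (1/599) × 3.5 = 7/1198.
Target odds = 17/3.
Need 3.5ⁿ ≥ 17/3 ÷ (7/1198) = 20366/21.
3.5⁵ = 525.21875 falls short of 20366/21 but 3.5⁶ = 1838.265625 reaches it, so n = 6.

6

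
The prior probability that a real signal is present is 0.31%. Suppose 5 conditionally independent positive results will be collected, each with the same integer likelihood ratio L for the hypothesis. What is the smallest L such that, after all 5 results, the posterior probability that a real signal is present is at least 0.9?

Prior odds = 0.0031/0.9969 = 31/9969.
Target odds = 0.9/0.1 = 9.
Need L⁵ ≥ 9 ÷ (31/9969) = 89721/31.
4⁵ = 1024 < 89721/31 ≤ 3125 = 5⁵, so L = 5.

5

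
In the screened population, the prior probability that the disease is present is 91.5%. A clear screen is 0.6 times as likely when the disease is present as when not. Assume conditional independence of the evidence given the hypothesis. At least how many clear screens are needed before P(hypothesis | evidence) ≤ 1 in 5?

Prior odds = 0.915/0.085 = 183/17.
Likelihood ratio per clear screen = 0.6.
Target odds: 0.2 ÷ 0.8 = 0.25.
Require 0.6ⁿ ≤ 0.25 ÷ (183/17) = 17/732.
0.6⁷ = 2187/78125 is still above 17/732 but 0.6⁸ = 6561/390625 is at or below it, so n = 8.

8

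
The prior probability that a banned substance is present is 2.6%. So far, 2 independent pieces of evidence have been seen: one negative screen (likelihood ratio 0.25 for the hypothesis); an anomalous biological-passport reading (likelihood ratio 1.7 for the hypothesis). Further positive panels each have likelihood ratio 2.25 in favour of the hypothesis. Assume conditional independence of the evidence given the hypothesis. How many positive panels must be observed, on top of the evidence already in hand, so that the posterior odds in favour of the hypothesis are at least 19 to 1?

10

Prior odds = 0.026/0.974 = 13/487.
Combined Bayes factor of the evidence already in hand = 0.25 × 1.7 = 0.425.
Odds after that evidence = (13/487) × 0.425 = 221/19480.
Target odds = 19.
Need 2.25ⁿ ≥ 19 ÷ (221/19480) = 370120/221.
2.25⁹ = 387420489/262144 falls short of 370120/221 but 2.25¹⁰ ≈3325.26 reaches it, so n = 10.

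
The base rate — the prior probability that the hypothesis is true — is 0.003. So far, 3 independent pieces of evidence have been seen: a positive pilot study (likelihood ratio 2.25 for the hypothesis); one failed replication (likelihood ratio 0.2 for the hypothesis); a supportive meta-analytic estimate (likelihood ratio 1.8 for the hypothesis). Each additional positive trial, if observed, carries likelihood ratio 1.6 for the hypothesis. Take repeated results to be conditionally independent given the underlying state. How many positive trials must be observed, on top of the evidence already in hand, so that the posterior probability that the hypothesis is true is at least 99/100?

Prior odds = 0.003/0.997 = 3/997.
Combined Bayes factor of the evidence already in hand = 2.25 × 0.2 × 1.8 = 0.81.
Odds after that evidence = (3/997) × 0.81 = 243/99700.
Target odds = 0.99/0.01 = 99.
Need 1.6ⁿ ≥ 99 ÷ (243/99700) = 1096700/27.
1.6²² ≈30948.5 falls short of 1096700/27 but 1.6²³ ≈49517.6 reaches it, so n = 23.

23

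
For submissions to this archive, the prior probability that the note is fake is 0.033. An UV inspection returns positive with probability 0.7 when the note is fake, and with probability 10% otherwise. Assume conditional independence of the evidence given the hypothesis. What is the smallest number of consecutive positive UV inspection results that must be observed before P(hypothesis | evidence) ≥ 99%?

Prior odds: 0.033 ÷ 0.967 = 33/967.
Likelihood ratio of a positive result = 0.7/0.1 = 7.
Target odds: 0.99 ÷ 0.01 = 99.
Need (33/967) × 7ⁿ ≥ 99, i.e. 7ⁿ ≥ 2901.
7⁴ = 2401 falls short of 2901 but 7⁵ = 16807 reaches it, so n = 5.

5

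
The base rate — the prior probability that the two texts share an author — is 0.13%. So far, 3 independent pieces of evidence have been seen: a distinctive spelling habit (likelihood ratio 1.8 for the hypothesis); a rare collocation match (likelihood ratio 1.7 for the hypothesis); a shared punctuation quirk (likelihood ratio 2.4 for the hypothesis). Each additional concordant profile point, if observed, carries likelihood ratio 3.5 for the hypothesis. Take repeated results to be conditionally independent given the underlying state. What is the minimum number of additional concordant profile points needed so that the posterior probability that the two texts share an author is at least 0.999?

10

Prior odds = 0.0013/0.9987 = 13/9987.
Combined Bayes factor of the evidence already in hand = 1.8 × 1.7 × 2.4 = 7.344.
Odds after that evidence = (13/9987) × 7.344 = 3978/416125.
Target odds = 0.999/0.001 = 999.
Need 3.5ⁿ ≥ 999 ÷ (3978/416125) = 46189875/442.
3.5⁹ = 40353607/512 falls short of 46189875/442 but 3.5¹⁰ = 282475249/1024 reaches it, so n = 10.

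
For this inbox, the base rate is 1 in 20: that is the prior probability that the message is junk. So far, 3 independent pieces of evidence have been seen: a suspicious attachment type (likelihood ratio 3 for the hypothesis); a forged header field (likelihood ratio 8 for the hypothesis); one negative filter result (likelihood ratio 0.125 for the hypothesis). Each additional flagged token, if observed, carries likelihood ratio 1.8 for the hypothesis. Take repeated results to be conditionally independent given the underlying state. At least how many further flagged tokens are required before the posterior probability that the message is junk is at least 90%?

Prior odds = 0.05/0.95 = 1/19.
Combined Bayes factor of the evidence already in hand = 3 × 8 × 0.125 = 3.
Odds after that evidence = (1/19) × 3 = 3/19.
Target odds = 0.9/0.1 = 9.
Need 1.8ⁿ ≥ 9 ÷ (3/19) = 57.
1.8⁶ = 531441/15625 falls short of 57 but 1.8⁷ = 4782969/78125 reaches it, so n = 7.

7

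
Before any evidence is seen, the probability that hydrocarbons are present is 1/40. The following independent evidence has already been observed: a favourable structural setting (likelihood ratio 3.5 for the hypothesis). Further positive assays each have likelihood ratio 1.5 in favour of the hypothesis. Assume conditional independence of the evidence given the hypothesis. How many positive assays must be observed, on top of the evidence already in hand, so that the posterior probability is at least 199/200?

20

Prior odds = 0.025/0.975 = 1/39.
Bayes factor of the evidence already in hand = 3.5.
Odds after that evidence = (1/39) × 3.5 = 7/78.
Target odds = 0.995/0.005 = 199.
Need 1.5ⁿ ≥ 199 ÷ (7/78) = 15522/7.
1.5¹⁹ ≈2216.84 falls short of 15522/7 but 1.5²⁰ ≈3325.26 reaches it, so n = 20.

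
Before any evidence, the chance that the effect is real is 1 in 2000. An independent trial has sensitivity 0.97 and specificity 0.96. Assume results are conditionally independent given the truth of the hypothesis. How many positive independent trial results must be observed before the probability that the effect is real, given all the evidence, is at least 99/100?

Prior odds = 0.0005/0.9995 = 1/1999.
False-positive rate = 1 − 0.96 = 0.04; likelihood ratio of a positive = 0.97/0.04 = 24.25.
Target posterior odds = 0.99/0.01 = 99.
Need (1/1999) × 24.25ⁿ ≥ 99, i.e. 24.25ⁿ ≥ 197901.
24.25³ = 912673/64 falls short of 197901 but 24.25⁴ = 88529281/256 reaches it, so n = 4.

4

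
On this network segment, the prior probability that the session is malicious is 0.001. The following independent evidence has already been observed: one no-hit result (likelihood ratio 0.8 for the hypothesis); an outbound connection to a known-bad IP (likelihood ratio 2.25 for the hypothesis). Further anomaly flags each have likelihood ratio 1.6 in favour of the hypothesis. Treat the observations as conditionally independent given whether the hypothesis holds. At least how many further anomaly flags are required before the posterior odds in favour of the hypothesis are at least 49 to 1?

22

Prior odds = 0.001/0.999 = 1/999.
Combined Bayes factor of the evidence already in hand = 0.8 × 2.25 = 1.8.
Odds after that evidence = (1/999) × 1.8 = 1/555.
Target odds = 49.
Need 1.6ⁿ ≥ 49 ÷ (1/555) = 27195.
1.6²¹ ≈19342.8 falls short of 27195 but 1.6²² ≈30948.5 reaches it, so n = 22.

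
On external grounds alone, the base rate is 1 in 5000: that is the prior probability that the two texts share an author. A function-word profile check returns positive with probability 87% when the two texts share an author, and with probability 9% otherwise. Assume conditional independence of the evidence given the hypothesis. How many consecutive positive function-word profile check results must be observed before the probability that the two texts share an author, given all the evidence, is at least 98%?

6

Prior odds = 0.0002/0.9998 = 1/4999.
Likelihood ratio of a positive result = 0.87/0.09 = 29/3.
Target posterior odds = 0.98/0.02 = 49.
Require (29/3)ⁿ ≥ 49 ÷ (1/4999) = 244951.
(29/3)⁵ = 20511149/243 falls short of 244951 but (29/3)⁶ = 594823321/729 reaches it, so n = 6.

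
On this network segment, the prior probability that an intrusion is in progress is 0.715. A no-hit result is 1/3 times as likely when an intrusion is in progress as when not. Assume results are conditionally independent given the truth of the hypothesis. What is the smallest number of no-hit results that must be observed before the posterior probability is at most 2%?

5

Prior odds: 0.715 ÷ 0.285 = 143/57.
Likelihood ratio per no-hit result = 1/3.
Target odds: 0.02 ÷ 0.98 = 1/49.
Require (1/3)ⁿ ≤ 1/49 ÷ (143/57) = 57/7007.
(1/3)⁴ = 1/81 is still above 57/7007 but (1/3)⁵ = 1/243 is at or below it, so n = 5.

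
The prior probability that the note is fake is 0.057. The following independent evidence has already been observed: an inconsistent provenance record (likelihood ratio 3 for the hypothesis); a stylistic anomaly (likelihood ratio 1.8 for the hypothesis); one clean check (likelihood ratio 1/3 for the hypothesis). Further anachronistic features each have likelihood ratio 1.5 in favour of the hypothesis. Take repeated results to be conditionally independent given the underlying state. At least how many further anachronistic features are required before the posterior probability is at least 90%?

11

Prior odds = 0.057/0.943 = 57/943.
Combined Bayes factor of the evidence already in hand = 3 × 1.8 × (1/3) = 1.8.
Odds after that evidence = (57/943) × 1.8 = 513/4715.
Target odds = 0.9/0.1 = 9.
Need 1.5ⁿ ≥ 9 ÷ (513/4715) = 4715/57.
1.5¹⁰ = 59049/1024 falls short of 4715/57 but 1.5¹¹ = 177147/2048 reaches it, so n = 11.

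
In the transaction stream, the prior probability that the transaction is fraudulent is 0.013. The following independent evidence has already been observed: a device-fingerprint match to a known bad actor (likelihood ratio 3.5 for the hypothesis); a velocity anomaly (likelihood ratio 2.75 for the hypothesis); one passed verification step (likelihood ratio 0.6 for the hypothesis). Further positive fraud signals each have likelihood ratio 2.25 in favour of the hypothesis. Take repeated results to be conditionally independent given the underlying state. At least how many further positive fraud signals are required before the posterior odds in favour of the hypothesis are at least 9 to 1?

Prior odds = 0.013/0.987 = 13/987.
Combined Bayes factor of the evidence already in hand = 3.5 × 2.75 × 0.6 = 5.775.
Odds after that evidence = (13/987) × 5.775 = 143/1880.
Target odds = 9.
Need 2.25ⁿ ≥ 9 ÷ (143/1880) = 16920/143.
2.25⁵ = 59049/1024 falls short of 16920/143 but 2.25⁶ = 531441/4096 reaches it, so n = 6.

6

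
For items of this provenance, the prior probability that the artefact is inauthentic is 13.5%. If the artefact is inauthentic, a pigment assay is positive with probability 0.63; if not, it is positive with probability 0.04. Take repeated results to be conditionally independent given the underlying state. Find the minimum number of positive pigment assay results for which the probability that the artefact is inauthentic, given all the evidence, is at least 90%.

Prior odds: 0.135 ÷ 0.865 = 27/173.
Likelihood ratio of a positive = 0.63/0.04 = 15.75.
Target posterior odds = 0.9/0.1 = 9.
Require 15.75ⁿ ≥ 9 ÷ (27/173) = 173/3.
15.75¹ = 15.75 falls short of 173/3 but 15.75² = 248.0625 reaches it, so n = 2.

2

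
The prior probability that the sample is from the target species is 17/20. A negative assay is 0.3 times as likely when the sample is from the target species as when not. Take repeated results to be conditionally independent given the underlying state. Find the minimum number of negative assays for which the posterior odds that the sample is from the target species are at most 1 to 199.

6

Prior odds: 0.85 ÷ 0.15 = 17/3.
Likelihood ratio per negative assay = 0.3.
Target odds = 1/199.
Need (17/3) × 0.3ⁿ ≤ 1/199, i.e. 0.3ⁿ ≤ 3/3383.
0.3⁵ = 243/100000 is still above 3/3383 but 0.3⁶ = 729/1000000 is at or below it, so n = 6.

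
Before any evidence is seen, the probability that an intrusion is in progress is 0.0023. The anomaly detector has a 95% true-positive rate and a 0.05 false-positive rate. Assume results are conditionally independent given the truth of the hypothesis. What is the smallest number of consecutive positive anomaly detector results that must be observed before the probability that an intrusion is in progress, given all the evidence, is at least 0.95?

4

Prior odds: 0.0023 ÷ 0.9977 = 23/9977.
Likelihood ratio of a positive result = 0.95/0.05 = 19.
Target odds: 0.95 ÷ 0.05 = 19.
Require 19ⁿ ≥ 19 ÷ (23/9977) = 189563/23.
19³ = 6859 falls short of 189563/23 but 19⁴ = 130321 reaches it, so n = 4.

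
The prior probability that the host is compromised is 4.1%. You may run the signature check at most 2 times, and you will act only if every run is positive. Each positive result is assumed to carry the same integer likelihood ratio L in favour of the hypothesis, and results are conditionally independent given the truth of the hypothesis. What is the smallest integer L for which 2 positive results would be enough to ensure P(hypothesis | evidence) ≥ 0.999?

153

Prior odds = 0.041/0.959 = 41/959.
Target odds = 0.999/0.001 = 999.
Need L² ≥ 999 ÷ (41/959) = 958041/41.
152² = 23104 < 958041/41 ≤ 23409 = 153², so L = 153.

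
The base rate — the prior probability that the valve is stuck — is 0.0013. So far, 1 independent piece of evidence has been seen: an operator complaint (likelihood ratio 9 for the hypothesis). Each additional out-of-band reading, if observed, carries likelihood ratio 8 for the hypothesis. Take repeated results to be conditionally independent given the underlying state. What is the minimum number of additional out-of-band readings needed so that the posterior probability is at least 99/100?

5

Prior odds = 0.0013/0.9987 = 13/9987.
Bayes factor of the evidence already in hand = 9.
Odds after that evidence = (13/9987) × 9 = 39/3329.
Target odds = 0.99/0.01 = 99.
Need 8ⁿ ≥ 99 ÷ (39/3329) = 109857/13.
8⁴ = 4096 falls short of 109857/13 but 8⁵ = 32768 reaches it, so n = 5.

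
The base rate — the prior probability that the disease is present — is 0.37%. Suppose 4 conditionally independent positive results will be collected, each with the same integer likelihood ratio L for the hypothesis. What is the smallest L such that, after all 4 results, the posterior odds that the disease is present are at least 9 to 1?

8

Prior odds = 0.0037/0.9963 = 37/9963.
Target odds = 9.
Need L⁴ ≥ 9 ÷ (37/9963) = 89667/37.
7⁴ = 2401 < 89667/37 ≤ 4096 = 8⁴, so L = 8.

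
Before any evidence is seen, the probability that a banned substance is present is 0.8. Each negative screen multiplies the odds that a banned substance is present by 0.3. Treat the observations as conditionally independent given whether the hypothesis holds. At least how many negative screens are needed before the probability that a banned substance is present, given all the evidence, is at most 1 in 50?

Prior odds: 0.8 ÷ 0.2 = 4.
Likelihood ratio per negative screen = 0.3.
Target odds: 0.02 ÷ 0.98 = 1/49.
Require 0.3ⁿ ≤ 1/49 ÷ 4 = 1/196.
0.3⁴ = 0.0081 is still above 1/196 but 0.3⁵ = 243/100000 is at or below it, so n = 5.

5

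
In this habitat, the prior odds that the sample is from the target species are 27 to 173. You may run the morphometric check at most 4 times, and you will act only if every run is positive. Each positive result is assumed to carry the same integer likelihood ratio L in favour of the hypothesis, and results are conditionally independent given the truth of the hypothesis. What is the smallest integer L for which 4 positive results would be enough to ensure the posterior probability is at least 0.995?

6

Prior odds = 27/173.
Target odds = 0.995/0.005 = 199.
Need L⁴ ≥ 199 ÷ (27/173) = 34427/27.
5⁴ = 625 < 34427/27 ≤ 1296 = 6⁴, so L = 6.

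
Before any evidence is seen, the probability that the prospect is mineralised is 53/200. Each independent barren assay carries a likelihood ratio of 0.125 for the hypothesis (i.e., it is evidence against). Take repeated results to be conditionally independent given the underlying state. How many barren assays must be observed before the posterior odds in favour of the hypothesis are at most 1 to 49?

Prior odds = 0.265/0.735 = 53/147.
Likelihood ratio per barren assay = 0.125.
Target odds = 1/49.
Need (53/147) × 0.125ⁿ ≤ 1/49, i.e. 0.125ⁿ ≤ 3/53.
0.125¹ = 0.125 is still above 3/53 but 0.125² = 0.015625 is at or below it, so n = 2.

2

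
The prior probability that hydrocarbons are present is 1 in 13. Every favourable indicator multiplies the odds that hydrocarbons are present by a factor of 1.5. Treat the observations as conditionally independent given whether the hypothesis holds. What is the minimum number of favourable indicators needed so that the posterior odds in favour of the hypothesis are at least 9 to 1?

12

Prior odds: (1/13) ÷ (12/13) = 1/12.
Likelihood ratio per favourable indicator = 1.5.
Target odds = 9.
Need (1/12) × 1.5ⁿ ≥ 9, i.e. 1.5ⁿ ≥ 108.
1.5¹¹ = 177147/2048 falls short of 108 but 1.5¹² = 531441/4096 reaches it, so n = 12.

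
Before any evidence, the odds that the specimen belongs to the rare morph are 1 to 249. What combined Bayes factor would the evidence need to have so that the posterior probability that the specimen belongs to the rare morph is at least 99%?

Prior odds = 1/249.
Target odds = 0.99/0.01 = 99.
Required Bayes factor = 99 ÷ (1/249) = 24651.

24651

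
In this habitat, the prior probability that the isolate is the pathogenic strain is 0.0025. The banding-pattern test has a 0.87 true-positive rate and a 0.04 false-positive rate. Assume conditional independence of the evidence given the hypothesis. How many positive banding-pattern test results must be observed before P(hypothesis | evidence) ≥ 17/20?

3

Prior odds: 0.0025 ÷ 0.9975 = 1/399.
Likelihood ratio of a positive result = 0.87/0.04 = 21.75.
Target odds: 0.85 ÷ 0.15 = 17/3.
Require 21.75ⁿ ≥ 17/3 ÷ (1/399) = 2261.
21.75² = 473.0625 falls short of 2261 but 21.75³ = 658503/64 reaches it, so n = 3.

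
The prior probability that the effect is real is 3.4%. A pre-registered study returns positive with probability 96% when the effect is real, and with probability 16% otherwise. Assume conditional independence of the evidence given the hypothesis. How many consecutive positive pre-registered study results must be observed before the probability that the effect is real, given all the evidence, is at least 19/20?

Prior odds = 0.034/0.966 = 17/483.
Likelihood ratio of a positive result = 0.96/0.16 = 6.
Target posterior odds = 0.95/0.05 = 19.
Need (17/483) × 6ⁿ ≥ 19, i.e. 6ⁿ ≥ 9177/17.
6³ = 216 falls short of 9177/17 but 6⁴ = 1296 reaches it, so n = 4.

4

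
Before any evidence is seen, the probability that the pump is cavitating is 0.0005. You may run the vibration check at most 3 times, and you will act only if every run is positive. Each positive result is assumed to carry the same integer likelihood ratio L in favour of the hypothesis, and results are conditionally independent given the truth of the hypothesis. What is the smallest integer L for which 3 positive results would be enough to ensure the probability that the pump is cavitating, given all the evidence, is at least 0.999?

Prior odds = 0.0005/0.9995 = 1/1999.
Target odds = 0.999/0.001 = 999.
Need L³ ≥ 999 ÷ (1/1999) = 1997001.
125³ = 1953125 < 1997001 ≤ 2000376 = 126³, so L = 126.

126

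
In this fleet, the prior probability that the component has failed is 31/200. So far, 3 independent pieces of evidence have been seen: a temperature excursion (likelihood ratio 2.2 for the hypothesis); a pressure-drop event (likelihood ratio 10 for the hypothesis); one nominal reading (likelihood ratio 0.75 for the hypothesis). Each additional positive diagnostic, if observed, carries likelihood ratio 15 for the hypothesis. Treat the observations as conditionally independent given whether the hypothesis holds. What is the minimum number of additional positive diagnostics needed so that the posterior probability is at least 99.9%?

3

Prior odds = 0.155/0.845 = 31/169.
Combined Bayes factor of the evidence already in hand = 2.2 × 10 × 0.75 = 16.5.
Odds after that evidence = (31/169) × 16.5 = 1023/338.
Target odds = 0.999/0.001 = 999.
Need 15ⁿ ≥ 999 ÷ (1023/338) = 112554/341.
15² = 225 falls short of 112554/341 but 15³ = 3375 reaches it, so n = 3.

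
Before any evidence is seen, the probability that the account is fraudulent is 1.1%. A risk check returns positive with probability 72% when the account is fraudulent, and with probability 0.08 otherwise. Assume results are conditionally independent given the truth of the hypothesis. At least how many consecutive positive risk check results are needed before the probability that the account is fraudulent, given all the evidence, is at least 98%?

Prior odds = 0.011/0.989 = 11/989.
Likelihood ratio of a positive result = 0.72/0.08 = 9.
Target posterior odds = 0.98/0.02 = 49.
Need (11/989) × 9ⁿ ≥ 49, i.e. 9ⁿ ≥ 48461/11.
9³ = 729 falls short of 48461/11 but 9⁴ = 6561 reaches it, so n = 4.

4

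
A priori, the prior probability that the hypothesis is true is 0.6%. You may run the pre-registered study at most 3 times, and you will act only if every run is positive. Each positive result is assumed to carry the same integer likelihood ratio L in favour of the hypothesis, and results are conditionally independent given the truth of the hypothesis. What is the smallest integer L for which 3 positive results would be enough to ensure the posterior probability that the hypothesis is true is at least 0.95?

Prior odds = 0.006/0.994 = 3/497.
Target odds = 0.95/0.05 = 19.
Need L³ ≥ 19 ÷ (3/497) = 9443/3.
14³ = 2744 < 9443/3 ≤ 3375 = 15³, so L = 15.

15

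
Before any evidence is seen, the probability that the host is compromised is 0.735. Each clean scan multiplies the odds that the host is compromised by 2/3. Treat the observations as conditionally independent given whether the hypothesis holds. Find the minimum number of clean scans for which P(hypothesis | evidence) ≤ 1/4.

Prior odds = 0.735/0.265 = 147/53.
Likelihood ratio per clean scan = 2/3.
Target odds: 0.25 ÷ 0.75 = 1/3.
Require (2/3)ⁿ ≤ 1/3 ÷ (147/53) = 53/441.
(2/3)⁵ = 32/243 is still above 53/441 but (2/3)⁶ = 64/729 is at or below it, so n = 6.

6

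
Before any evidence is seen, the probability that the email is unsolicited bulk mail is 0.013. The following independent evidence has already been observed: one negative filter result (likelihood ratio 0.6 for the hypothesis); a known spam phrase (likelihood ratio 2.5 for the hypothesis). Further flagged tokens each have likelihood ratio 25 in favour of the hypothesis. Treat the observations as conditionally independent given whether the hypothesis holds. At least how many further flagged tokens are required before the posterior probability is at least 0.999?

Prior odds = 0.013/0.987 = 13/987.
Combined Bayes factor of the evidence already in hand = 0.6 × 2.5 = 1.5.
Odds after that evidence = (13/987) × 1.5 = 13/658.
Target odds = 0.999/0.001 = 999.
Need 25ⁿ ≥ 999 ÷ (13/658) = 657342/13.
25³ = 15625 falls short of 657342/13 but 25⁴ = 390625 reaches it, so n = 4.

4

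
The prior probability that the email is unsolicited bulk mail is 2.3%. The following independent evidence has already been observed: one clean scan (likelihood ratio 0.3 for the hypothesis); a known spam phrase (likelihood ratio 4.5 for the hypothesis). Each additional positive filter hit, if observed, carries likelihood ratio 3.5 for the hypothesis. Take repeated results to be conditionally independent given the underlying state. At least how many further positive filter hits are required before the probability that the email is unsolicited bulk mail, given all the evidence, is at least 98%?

6

Prior odds = 0.023/0.977 = 23/977.
Combined Bayes factor of the evidence already in hand = 0.3 × 4.5 = 1.35.
Odds after that evidence = (23/977) × 1.35 = 621/19540.
Target odds = 0.98/0.02 = 49.
Need 3.5ⁿ ≥ 49 ÷ (621/19540) = 957460/621.
3.5⁵ = 525.21875 falls short of 957460/621 but 3.5⁶ = 1838.265625 reaches it, so n = 6.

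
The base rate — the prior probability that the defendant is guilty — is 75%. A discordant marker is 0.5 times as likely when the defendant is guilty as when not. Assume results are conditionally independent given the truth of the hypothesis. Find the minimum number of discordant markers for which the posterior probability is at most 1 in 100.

Prior odds = 0.75/0.25 = 3.
Likelihood ratio per discordant marker = 0.5.
Target odds: 0.01 ÷ 0.99 = 1/99.
Require 0.5ⁿ ≤ 1/99 ÷ 3 = 1/297.
0.5⁸ = 0.00390625 is still above 1/297 but 0.5⁹ = 0.001953125 is at or below it, so n = 9.

9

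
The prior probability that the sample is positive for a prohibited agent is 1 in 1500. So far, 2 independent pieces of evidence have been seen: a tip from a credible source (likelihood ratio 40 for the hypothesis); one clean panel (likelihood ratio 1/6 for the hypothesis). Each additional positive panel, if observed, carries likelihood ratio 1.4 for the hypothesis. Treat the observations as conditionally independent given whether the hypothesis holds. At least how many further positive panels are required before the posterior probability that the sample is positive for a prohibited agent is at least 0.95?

25

Prior odds = (1/1500)/(1499/1500) = 1/1499.
Combined Bayes factor of the evidence already in hand = 40 × (1/6) = 20/3.
Odds after that evidence = (1/1499) × 20/3 = 20/4497.
Target odds = 0.95/0.05 = 19.
Need 1.4ⁿ ≥ 19 ÷ (20/4497) = 4272.15.
1.4²⁴ ≈3214.2 falls short of 4272.15 but 1.4²⁵ ≈4499.88 reaches it, so n = 25.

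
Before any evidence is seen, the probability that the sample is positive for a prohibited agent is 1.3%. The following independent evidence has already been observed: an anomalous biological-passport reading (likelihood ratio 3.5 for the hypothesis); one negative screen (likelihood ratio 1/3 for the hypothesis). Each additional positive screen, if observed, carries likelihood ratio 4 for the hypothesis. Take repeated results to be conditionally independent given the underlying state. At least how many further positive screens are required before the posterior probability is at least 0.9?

Prior odds = 0.013/0.987 = 13/987.
Combined Bayes factor of the evidence already in hand = 3.5 × (1/3) = 7/6.
Odds after that evidence = (13/987) × 7/6 = 13/846.
Target odds = 0.9/0.1 = 9.
Need 4ⁿ ≥ 9 ÷ (13/846) = 7614/13.
4⁴ = 256 falls short of 7614/13 but 4⁵ = 1024 reaches it, so n = 5.

5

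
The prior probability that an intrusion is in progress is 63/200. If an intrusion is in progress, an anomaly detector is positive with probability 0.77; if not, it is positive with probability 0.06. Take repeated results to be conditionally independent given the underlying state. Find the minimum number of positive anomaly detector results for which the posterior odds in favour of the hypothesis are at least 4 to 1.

Prior odds: 0.315 ÷ 0.685 = 63/137.
Likelihood ratio of a positive = 0.77/0.06 = 77/6.
Target odds = 4.
Require (77/6)ⁿ ≥ 4 ÷ (63/137) = 548/63.
(77/6)¹ = 77/6, which meets the required 548/63; so n = 1.

1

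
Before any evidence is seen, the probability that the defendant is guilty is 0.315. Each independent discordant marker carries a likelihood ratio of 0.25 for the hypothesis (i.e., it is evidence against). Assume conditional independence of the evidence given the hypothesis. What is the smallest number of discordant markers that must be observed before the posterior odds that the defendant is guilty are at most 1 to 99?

3

Prior odds = 0.315/0.685 = 63/137.
Likelihood ratio per discordant marker = 0.25.
Target odds = 1/99.
Require 0.25ⁿ ≤ 1/99 ÷ (63/137) = 137/6237.
0.25² = 0.0625 is still above 137/6237 but 0.25³ = 0.015625 is at or below it, so n = 3.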